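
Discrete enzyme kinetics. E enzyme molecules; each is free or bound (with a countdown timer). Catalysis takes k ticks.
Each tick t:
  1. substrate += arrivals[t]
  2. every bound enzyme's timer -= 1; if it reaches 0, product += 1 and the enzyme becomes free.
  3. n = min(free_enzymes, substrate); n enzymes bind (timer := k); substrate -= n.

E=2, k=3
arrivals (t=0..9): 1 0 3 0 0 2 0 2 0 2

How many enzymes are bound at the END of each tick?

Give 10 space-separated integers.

t=0: arr=1 -> substrate=0 bound=1 product=0
t=1: arr=0 -> substrate=0 bound=1 product=0
t=2: arr=3 -> substrate=2 bound=2 product=0
t=3: arr=0 -> substrate=1 bound=2 product=1
t=4: arr=0 -> substrate=1 bound=2 product=1
t=5: arr=2 -> substrate=2 bound=2 product=2
t=6: arr=0 -> substrate=1 bound=2 product=3
t=7: arr=2 -> substrate=3 bound=2 product=3
t=8: arr=0 -> substrate=2 bound=2 product=4
t=9: arr=2 -> substrate=3 bound=2 product=5

Answer: 1 1 2 2 2 2 2 2 2 2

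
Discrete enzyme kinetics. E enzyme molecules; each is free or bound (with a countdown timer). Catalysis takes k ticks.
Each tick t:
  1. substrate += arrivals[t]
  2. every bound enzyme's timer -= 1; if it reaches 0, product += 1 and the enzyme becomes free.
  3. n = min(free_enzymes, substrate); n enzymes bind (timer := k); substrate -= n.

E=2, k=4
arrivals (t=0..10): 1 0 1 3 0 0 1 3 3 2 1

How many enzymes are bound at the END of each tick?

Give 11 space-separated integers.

t=0: arr=1 -> substrate=0 bound=1 product=0
t=1: arr=0 -> substrate=0 bound=1 product=0
t=2: arr=1 -> substrate=0 bound=2 product=0
t=3: arr=3 -> substrate=3 bound=2 product=0
t=4: arr=0 -> substrate=2 bound=2 product=1
t=5: arr=0 -> substrate=2 bound=2 product=1
t=6: arr=1 -> substrate=2 bound=2 product=2
t=7: arr=3 -> substrate=5 bound=2 product=2
t=8: arr=3 -> substrate=7 bound=2 product=3
t=9: arr=2 -> substrate=9 bound=2 product=3
t=10: arr=1 -> substrate=9 bound=2 product=4

Answer: 1 1 2 2 2 2 2 2 2 2 2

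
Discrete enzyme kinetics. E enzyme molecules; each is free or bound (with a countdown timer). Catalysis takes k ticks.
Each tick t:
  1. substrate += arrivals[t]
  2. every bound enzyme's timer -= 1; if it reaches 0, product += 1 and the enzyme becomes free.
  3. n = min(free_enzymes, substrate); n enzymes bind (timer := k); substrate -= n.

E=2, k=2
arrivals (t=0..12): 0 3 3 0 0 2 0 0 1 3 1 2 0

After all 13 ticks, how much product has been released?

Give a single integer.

t=0: arr=0 -> substrate=0 bound=0 product=0
t=1: arr=3 -> substrate=1 bound=2 product=0
t=2: arr=3 -> substrate=4 bound=2 product=0
t=3: arr=0 -> substrate=2 bound=2 product=2
t=4: arr=0 -> substrate=2 bound=2 product=2
t=5: arr=2 -> substrate=2 bound=2 product=4
t=6: arr=0 -> substrate=2 bound=2 product=4
t=7: arr=0 -> substrate=0 bound=2 product=6
t=8: arr=1 -> substrate=1 bound=2 product=6
t=9: arr=3 -> substrate=2 bound=2 product=8
t=10: arr=1 -> substrate=3 bound=2 product=8
t=11: arr=2 -> substrate=3 bound=2 product=10
t=12: arr=0 -> substrate=3 bound=2 product=10

Answer: 10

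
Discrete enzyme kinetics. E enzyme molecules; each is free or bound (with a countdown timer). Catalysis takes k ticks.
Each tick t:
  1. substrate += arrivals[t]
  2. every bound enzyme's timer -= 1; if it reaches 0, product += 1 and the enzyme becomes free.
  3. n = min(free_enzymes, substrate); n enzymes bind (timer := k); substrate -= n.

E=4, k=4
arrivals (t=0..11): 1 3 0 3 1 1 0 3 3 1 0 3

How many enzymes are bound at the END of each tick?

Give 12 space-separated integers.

Answer: 1 4 4 4 4 4 4 4 4 4 4 4

Derivation:
t=0: arr=1 -> substrate=0 bound=1 product=0
t=1: arr=3 -> substrate=0 bound=4 product=0
t=2: arr=0 -> substrate=0 bound=4 product=0
t=3: arr=3 -> substrate=3 bound=4 product=0
t=4: arr=1 -> substrate=3 bound=4 product=1
t=5: arr=1 -> substrate=1 bound=4 product=4
t=6: arr=0 -> substrate=1 bound=4 product=4
t=7: arr=3 -> substrate=4 bound=4 product=4
t=8: arr=3 -> substrate=6 bound=4 product=5
t=9: arr=1 -> substrate=4 bound=4 product=8
t=10: arr=0 -> substrate=4 bound=4 product=8
t=11: arr=3 -> substrate=7 bound=4 product=8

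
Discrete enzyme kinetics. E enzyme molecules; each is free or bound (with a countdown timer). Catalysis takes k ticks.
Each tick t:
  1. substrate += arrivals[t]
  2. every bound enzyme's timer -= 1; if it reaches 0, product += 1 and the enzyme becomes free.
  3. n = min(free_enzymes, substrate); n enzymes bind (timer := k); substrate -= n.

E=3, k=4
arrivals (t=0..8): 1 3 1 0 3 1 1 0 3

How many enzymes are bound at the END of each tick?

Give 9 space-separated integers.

Answer: 1 3 3 3 3 3 3 3 3

Derivation:
t=0: arr=1 -> substrate=0 bound=1 product=0
t=1: arr=3 -> substrate=1 bound=3 product=0
t=2: arr=1 -> substrate=2 bound=3 product=0
t=3: arr=0 -> substrate=2 bound=3 product=0
t=4: arr=3 -> substrate=4 bound=3 product=1
t=5: arr=1 -> substrate=3 bound=3 product=3
t=6: arr=1 -> substrate=4 bound=3 product=3
t=7: arr=0 -> substrate=4 bound=3 product=3
t=8: arr=3 -> substrate=6 bound=3 product=4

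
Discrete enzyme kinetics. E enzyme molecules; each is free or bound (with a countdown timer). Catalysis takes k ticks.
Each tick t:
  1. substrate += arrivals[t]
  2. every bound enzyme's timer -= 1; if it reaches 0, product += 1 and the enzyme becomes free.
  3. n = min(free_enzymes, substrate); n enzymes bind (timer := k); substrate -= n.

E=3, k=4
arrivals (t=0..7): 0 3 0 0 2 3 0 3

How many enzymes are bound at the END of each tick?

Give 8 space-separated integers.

t=0: arr=0 -> substrate=0 bound=0 product=0
t=1: arr=3 -> substrate=0 bound=3 product=0
t=2: arr=0 -> substrate=0 bound=3 product=0
t=3: arr=0 -> substrate=0 bound=3 product=0
t=4: arr=2 -> substrate=2 bound=3 product=0
t=5: arr=3 -> substrate=2 bound=3 product=3
t=6: arr=0 -> substrate=2 bound=3 product=3
t=7: arr=3 -> substrate=5 bound=3 product=3

Answer: 0 3 3 3 3 3 3 3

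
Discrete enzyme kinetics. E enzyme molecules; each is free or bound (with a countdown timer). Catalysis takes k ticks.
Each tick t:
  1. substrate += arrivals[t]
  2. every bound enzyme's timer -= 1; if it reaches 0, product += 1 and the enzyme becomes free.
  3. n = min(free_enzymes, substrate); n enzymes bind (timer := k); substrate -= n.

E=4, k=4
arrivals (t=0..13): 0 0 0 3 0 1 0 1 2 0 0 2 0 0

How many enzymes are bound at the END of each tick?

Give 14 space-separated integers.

t=0: arr=0 -> substrate=0 bound=0 product=0
t=1: arr=0 -> substrate=0 bound=0 product=0
t=2: arr=0 -> substrate=0 bound=0 product=0
t=3: arr=3 -> substrate=0 bound=3 product=0
t=4: arr=0 -> substrate=0 bound=3 product=0
t=5: arr=1 -> substrate=0 bound=4 product=0
t=6: arr=0 -> substrate=0 bound=4 product=0
t=7: arr=1 -> substrate=0 bound=2 product=3
t=8: arr=2 -> substrate=0 bound=4 product=3
t=9: arr=0 -> substrate=0 bound=3 product=4
t=10: arr=0 -> substrate=0 bound=3 product=4
t=11: arr=2 -> substrate=0 bound=4 product=5
t=12: arr=0 -> substrate=0 bound=2 product=7
t=13: arr=0 -> substrate=0 bound=2 product=7

Answer: 0 0 0 3 3 4 4 2 4 3 3 4 2 2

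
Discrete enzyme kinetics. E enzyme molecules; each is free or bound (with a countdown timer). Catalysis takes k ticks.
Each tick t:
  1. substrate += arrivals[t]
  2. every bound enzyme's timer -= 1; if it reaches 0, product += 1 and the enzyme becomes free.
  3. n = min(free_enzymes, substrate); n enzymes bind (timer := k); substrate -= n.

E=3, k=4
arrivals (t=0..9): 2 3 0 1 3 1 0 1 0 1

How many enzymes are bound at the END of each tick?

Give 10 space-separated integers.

Answer: 2 3 3 3 3 3 3 3 3 3

Derivation:
t=0: arr=2 -> substrate=0 bound=2 product=0
t=1: arr=3 -> substrate=2 bound=3 product=0
t=2: arr=0 -> substrate=2 bound=3 product=0
t=3: arr=1 -> substrate=3 bound=3 product=0
t=4: arr=3 -> substrate=4 bound=3 product=2
t=5: arr=1 -> substrate=4 bound=3 product=3
t=6: arr=0 -> substrate=4 bound=3 product=3
t=7: arr=1 -> substrate=5 bound=3 product=3
t=8: arr=0 -> substrate=3 bound=3 product=5
t=9: arr=1 -> substrate=3 bound=3 product=6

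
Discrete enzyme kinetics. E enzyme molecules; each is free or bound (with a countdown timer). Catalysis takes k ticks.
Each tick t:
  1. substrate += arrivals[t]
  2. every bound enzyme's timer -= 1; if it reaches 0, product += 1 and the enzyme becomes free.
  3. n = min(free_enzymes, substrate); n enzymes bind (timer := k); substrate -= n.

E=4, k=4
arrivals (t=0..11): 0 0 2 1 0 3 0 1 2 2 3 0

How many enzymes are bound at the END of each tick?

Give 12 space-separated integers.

t=0: arr=0 -> substrate=0 bound=0 product=0
t=1: arr=0 -> substrate=0 bound=0 product=0
t=2: arr=2 -> substrate=0 bound=2 product=0
t=3: arr=1 -> substrate=0 bound=3 product=0
t=4: arr=0 -> substrate=0 bound=3 product=0
t=5: arr=3 -> substrate=2 bound=4 product=0
t=6: arr=0 -> substrate=0 bound=4 product=2
t=7: arr=1 -> substrate=0 bound=4 product=3
t=8: arr=2 -> substrate=2 bound=4 product=3
t=9: arr=2 -> substrate=3 bound=4 product=4
t=10: arr=3 -> substrate=4 bound=4 product=6
t=11: arr=0 -> substrate=3 bound=4 product=7

Answer: 0 0 2 3 3 4 4 4 4 4 4 4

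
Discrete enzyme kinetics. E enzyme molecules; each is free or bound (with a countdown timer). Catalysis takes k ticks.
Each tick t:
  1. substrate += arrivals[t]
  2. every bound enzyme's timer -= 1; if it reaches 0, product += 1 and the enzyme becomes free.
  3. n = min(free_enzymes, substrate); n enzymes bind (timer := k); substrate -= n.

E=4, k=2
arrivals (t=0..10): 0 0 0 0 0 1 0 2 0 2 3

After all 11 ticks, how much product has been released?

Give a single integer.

Answer: 3

Derivation:
t=0: arr=0 -> substrate=0 bound=0 product=0
t=1: arr=0 -> substrate=0 bound=0 product=0
t=2: arr=0 -> substrate=0 bound=0 product=0
t=3: arr=0 -> substrate=0 bound=0 product=0
t=4: arr=0 -> substrate=0 bound=0 product=0
t=5: arr=1 -> substrate=0 bound=1 product=0
t=6: arr=0 -> substrate=0 bound=1 product=0
t=7: arr=2 -> substrate=0 bound=2 product=1
t=8: arr=0 -> substrate=0 bound=2 product=1
t=9: arr=2 -> substrate=0 bound=2 product=3
t=10: arr=3 -> substrate=1 bound=4 product=3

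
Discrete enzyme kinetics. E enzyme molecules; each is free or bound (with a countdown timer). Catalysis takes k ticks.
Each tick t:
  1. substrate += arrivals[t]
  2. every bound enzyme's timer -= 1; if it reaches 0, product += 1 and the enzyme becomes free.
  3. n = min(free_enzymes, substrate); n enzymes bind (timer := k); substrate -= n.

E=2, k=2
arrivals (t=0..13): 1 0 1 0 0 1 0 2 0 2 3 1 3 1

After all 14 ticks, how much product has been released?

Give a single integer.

t=0: arr=1 -> substrate=0 bound=1 product=0
t=1: arr=0 -> substrate=0 bound=1 product=0
t=2: arr=1 -> substrate=0 bound=1 product=1
t=3: arr=0 -> substrate=0 bound=1 product=1
t=4: arr=0 -> substrate=0 bound=0 product=2
t=5: arr=1 -> substrate=0 bound=1 product=2
t=6: arr=0 -> substrate=0 bound=1 product=2
t=7: arr=2 -> substrate=0 bound=2 product=3
t=8: arr=0 -> substrate=0 bound=2 product=3
t=9: arr=2 -> substrate=0 bound=2 product=5
t=10: arr=3 -> substrate=3 bound=2 product=5
t=11: arr=1 -> substrate=2 bound=2 product=7
t=12: arr=3 -> substrate=5 bound=2 product=7
t=13: arr=1 -> substrate=4 bound=2 product=9

Answer: 9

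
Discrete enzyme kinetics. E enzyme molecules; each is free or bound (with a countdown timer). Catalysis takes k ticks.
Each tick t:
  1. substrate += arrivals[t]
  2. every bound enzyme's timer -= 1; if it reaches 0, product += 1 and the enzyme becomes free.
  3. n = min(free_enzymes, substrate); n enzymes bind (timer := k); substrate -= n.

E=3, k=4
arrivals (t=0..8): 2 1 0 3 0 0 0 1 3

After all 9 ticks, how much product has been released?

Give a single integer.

Answer: 5

Derivation:
t=0: arr=2 -> substrate=0 bound=2 product=0
t=1: arr=1 -> substrate=0 bound=3 product=0
t=2: arr=0 -> substrate=0 bound=3 product=0
t=3: arr=3 -> substrate=3 bound=3 product=0
t=4: arr=0 -> substrate=1 bound=3 product=2
t=5: arr=0 -> substrate=0 bound=3 product=3
t=6: arr=0 -> substrate=0 bound=3 product=3
t=7: arr=1 -> substrate=1 bound=3 product=3
t=8: arr=3 -> substrate=2 bound=3 product=5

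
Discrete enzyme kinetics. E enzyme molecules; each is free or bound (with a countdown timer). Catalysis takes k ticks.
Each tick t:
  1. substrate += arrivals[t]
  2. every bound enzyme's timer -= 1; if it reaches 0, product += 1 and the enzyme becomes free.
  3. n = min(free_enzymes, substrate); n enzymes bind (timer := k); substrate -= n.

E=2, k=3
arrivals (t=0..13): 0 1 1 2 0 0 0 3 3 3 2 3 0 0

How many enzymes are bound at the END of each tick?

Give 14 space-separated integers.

Answer: 0 1 2 2 2 2 2 2 2 2 2 2 2 2

Derivation:
t=0: arr=0 -> substrate=0 bound=0 product=0
t=1: arr=1 -> substrate=0 bound=1 product=0
t=2: arr=1 -> substrate=0 bound=2 product=0
t=3: arr=2 -> substrate=2 bound=2 product=0
t=4: arr=0 -> substrate=1 bound=2 product=1
t=5: arr=0 -> substrate=0 bound=2 product=2
t=6: arr=0 -> substrate=0 bound=2 product=2
t=7: arr=3 -> substrate=2 bound=2 product=3
t=8: arr=3 -> substrate=4 bound=2 product=4
t=9: arr=3 -> substrate=7 bound=2 product=4
t=10: arr=2 -> substrate=8 bound=2 product=5
t=11: arr=3 -> substrate=10 bound=2 product=6
t=12: arr=0 -> substrate=10 bound=2 product=6
t=13: arr=0 -> substrate=9 bound=2 product=7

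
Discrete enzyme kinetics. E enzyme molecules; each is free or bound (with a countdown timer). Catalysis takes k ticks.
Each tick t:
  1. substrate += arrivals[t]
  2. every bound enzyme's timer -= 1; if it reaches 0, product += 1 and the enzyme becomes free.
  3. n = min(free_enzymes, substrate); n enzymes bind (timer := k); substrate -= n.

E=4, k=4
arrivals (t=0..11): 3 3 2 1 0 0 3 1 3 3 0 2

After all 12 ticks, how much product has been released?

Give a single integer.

Answer: 8

Derivation:
t=0: arr=3 -> substrate=0 bound=3 product=0
t=1: arr=3 -> substrate=2 bound=4 product=0
t=2: arr=2 -> substrate=4 bound=4 product=0
t=3: arr=1 -> substrate=5 bound=4 product=0
t=4: arr=0 -> substrate=2 bound=4 product=3
t=5: arr=0 -> substrate=1 bound=4 product=4
t=6: arr=3 -> substrate=4 bound=4 product=4
t=7: arr=1 -> substrate=5 bound=4 product=4
t=8: arr=3 -> substrate=5 bound=4 product=7
t=9: arr=3 -> substrate=7 bound=4 product=8
t=10: arr=0 -> substrate=7 bound=4 product=8
t=11: arr=2 -> substrate=9 bound=4 product=8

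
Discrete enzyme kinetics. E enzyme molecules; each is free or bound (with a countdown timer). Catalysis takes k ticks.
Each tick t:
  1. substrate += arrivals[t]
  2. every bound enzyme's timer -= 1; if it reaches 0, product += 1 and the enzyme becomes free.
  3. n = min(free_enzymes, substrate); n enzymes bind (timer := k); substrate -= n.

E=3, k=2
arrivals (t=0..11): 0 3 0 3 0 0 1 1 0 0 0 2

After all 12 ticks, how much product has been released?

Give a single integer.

Answer: 8

Derivation:
t=0: arr=0 -> substrate=0 bound=0 product=0
t=1: arr=3 -> substrate=0 bound=3 product=0
t=2: arr=0 -> substrate=0 bound=3 product=0
t=3: arr=3 -> substrate=0 bound=3 product=3
t=4: arr=0 -> substrate=0 bound=3 product=3
t=5: arr=0 -> substrate=0 bound=0 product=6
t=6: arr=1 -> substrate=0 bound=1 product=6
t=7: arr=1 -> substrate=0 bound=2 product=6
t=8: arr=0 -> substrate=0 bound=1 product=7
t=9: arr=0 -> substrate=0 bound=0 product=8
t=10: arr=0 -> substrate=0 bound=0 product=8
t=11: arr=2 -> substrate=0 bound=2 product=8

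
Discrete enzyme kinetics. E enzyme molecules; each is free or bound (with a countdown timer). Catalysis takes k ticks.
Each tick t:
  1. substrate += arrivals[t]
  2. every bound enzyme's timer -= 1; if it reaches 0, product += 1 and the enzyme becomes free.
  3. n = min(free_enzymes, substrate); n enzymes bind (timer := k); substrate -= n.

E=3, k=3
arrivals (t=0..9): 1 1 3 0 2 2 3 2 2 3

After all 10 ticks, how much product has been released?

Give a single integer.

t=0: arr=1 -> substrate=0 bound=1 product=0
t=1: arr=1 -> substrate=0 bound=2 product=0
t=2: arr=3 -> substrate=2 bound=3 product=0
t=3: arr=0 -> substrate=1 bound=3 product=1
t=4: arr=2 -> substrate=2 bound=3 product=2
t=5: arr=2 -> substrate=3 bound=3 product=3
t=6: arr=3 -> substrate=5 bound=3 product=4
t=7: arr=2 -> substrate=6 bound=3 product=5
t=8: arr=2 -> substrate=7 bound=3 product=6
t=9: arr=3 -> substrate=9 bound=3 product=7

Answer: 7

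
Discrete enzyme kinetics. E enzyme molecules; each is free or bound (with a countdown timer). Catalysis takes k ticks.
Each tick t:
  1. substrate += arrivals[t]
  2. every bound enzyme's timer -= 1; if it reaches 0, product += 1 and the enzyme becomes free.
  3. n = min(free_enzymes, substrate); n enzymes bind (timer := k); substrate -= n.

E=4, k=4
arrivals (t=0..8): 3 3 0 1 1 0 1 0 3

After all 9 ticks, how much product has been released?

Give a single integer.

t=0: arr=3 -> substrate=0 bound=3 product=0
t=1: arr=3 -> substrate=2 bound=4 product=0
t=2: arr=0 -> substrate=2 bound=4 product=0
t=3: arr=1 -> substrate=3 bound=4 product=0
t=4: arr=1 -> substrate=1 bound=4 product=3
t=5: arr=0 -> substrate=0 bound=4 product=4
t=6: arr=1 -> substrate=1 bound=4 product=4
t=7: arr=0 -> substrate=1 bound=4 product=4
t=8: arr=3 -> substrate=1 bound=4 product=7

Answer: 7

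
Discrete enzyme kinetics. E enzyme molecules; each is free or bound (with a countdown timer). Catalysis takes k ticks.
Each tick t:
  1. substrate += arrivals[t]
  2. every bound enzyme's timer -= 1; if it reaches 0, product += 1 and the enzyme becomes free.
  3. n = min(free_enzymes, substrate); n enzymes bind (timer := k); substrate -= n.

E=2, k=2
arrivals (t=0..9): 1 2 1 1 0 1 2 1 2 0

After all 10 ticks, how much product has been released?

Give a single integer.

t=0: arr=1 -> substrate=0 bound=1 product=0
t=1: arr=2 -> substrate=1 bound=2 product=0
t=2: arr=1 -> substrate=1 bound=2 product=1
t=3: arr=1 -> substrate=1 bound=2 product=2
t=4: arr=0 -> substrate=0 bound=2 product=3
t=5: arr=1 -> substrate=0 bound=2 product=4
t=6: arr=2 -> substrate=1 bound=2 product=5
t=7: arr=1 -> substrate=1 bound=2 product=6
t=8: arr=2 -> substrate=2 bound=2 product=7
t=9: arr=0 -> substrate=1 bound=2 product=8

Answer: 8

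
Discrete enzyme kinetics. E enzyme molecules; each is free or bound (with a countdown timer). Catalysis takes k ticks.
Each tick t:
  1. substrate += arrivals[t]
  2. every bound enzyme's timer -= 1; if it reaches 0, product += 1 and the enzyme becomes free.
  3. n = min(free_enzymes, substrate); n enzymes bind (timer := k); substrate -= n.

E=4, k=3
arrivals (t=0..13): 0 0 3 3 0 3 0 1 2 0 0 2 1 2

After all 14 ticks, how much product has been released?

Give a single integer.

t=0: arr=0 -> substrate=0 bound=0 product=0
t=1: arr=0 -> substrate=0 bound=0 product=0
t=2: arr=3 -> substrate=0 bound=3 product=0
t=3: arr=3 -> substrate=2 bound=4 product=0
t=4: arr=0 -> substrate=2 bound=4 product=0
t=5: arr=3 -> substrate=2 bound=4 product=3
t=6: arr=0 -> substrate=1 bound=4 product=4
t=7: arr=1 -> substrate=2 bound=4 product=4
t=8: arr=2 -> substrate=1 bound=4 product=7
t=9: arr=0 -> substrate=0 bound=4 product=8
t=10: arr=0 -> substrate=0 bound=4 product=8
t=11: arr=2 -> substrate=0 bound=3 product=11
t=12: arr=1 -> substrate=0 bound=3 product=12
t=13: arr=2 -> substrate=1 bound=4 product=12

Answer: 12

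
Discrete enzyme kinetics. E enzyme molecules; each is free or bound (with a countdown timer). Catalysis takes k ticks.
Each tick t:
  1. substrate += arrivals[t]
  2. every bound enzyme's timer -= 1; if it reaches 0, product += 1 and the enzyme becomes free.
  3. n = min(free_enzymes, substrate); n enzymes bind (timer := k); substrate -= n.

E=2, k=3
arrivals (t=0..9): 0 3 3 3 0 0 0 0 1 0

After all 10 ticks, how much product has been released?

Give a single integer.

t=0: arr=0 -> substrate=0 bound=0 product=0
t=1: arr=3 -> substrate=1 bound=2 product=0
t=2: arr=3 -> substrate=4 bound=2 product=0
t=3: arr=3 -> substrate=7 bound=2 product=0
t=4: arr=0 -> substrate=5 bound=2 product=2
t=5: arr=0 -> substrate=5 bound=2 product=2
t=6: arr=0 -> substrate=5 bound=2 product=2
t=7: arr=0 -> substrate=3 bound=2 product=4
t=8: arr=1 -> substrate=4 bound=2 product=4
t=9: arr=0 -> substrate=4 bound=2 product=4

Answer: 4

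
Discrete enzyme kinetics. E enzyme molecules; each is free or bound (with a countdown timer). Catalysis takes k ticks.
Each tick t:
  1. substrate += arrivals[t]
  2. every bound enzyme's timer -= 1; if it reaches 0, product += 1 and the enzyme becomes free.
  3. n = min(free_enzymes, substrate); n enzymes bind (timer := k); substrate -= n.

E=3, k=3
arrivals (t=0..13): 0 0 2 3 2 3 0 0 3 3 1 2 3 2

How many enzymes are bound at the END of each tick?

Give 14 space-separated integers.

t=0: arr=0 -> substrate=0 bound=0 product=0
t=1: arr=0 -> substrate=0 bound=0 product=0
t=2: arr=2 -> substrate=0 bound=2 product=0
t=3: arr=3 -> substrate=2 bound=3 product=0
t=4: arr=2 -> substrate=4 bound=3 product=0
t=5: arr=3 -> substrate=5 bound=3 product=2
t=6: arr=0 -> substrate=4 bound=3 product=3
t=7: arr=0 -> substrate=4 bound=3 product=3
t=8: arr=3 -> substrate=5 bound=3 product=5
t=9: arr=3 -> substrate=7 bound=3 product=6
t=10: arr=1 -> substrate=8 bound=3 product=6
t=11: arr=2 -> substrate=8 bound=3 product=8
t=12: arr=3 -> substrate=10 bound=3 product=9
t=13: arr=2 -> substrate=12 bound=3 product=9

Answer: 0 0 2 3 3 3 3 3 3 3 3 3 3 3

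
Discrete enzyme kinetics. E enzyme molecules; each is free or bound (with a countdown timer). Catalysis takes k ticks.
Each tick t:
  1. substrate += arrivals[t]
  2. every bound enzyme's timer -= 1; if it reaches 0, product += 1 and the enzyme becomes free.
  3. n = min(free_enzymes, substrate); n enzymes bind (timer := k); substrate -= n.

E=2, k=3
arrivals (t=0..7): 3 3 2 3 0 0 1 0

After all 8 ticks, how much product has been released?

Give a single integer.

t=0: arr=3 -> substrate=1 bound=2 product=0
t=1: arr=3 -> substrate=4 bound=2 product=0
t=2: arr=2 -> substrate=6 bound=2 product=0
t=3: arr=3 -> substrate=7 bound=2 product=2
t=4: arr=0 -> substrate=7 bound=2 product=2
t=5: arr=0 -> substrate=7 bound=2 product=2
t=6: arr=1 -> substrate=6 bound=2 product=4
t=7: arr=0 -> substrate=6 bound=2 product=4

Answer: 4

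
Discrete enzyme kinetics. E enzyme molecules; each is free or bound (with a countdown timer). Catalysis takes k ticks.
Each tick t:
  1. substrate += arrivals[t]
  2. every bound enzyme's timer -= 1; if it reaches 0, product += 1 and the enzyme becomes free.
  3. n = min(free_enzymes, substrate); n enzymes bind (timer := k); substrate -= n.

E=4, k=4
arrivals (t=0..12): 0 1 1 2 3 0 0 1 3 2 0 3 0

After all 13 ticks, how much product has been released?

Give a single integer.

Answer: 8

Derivation:
t=0: arr=0 -> substrate=0 bound=0 product=0
t=1: arr=1 -> substrate=0 bound=1 product=0
t=2: arr=1 -> substrate=0 bound=2 product=0
t=3: arr=2 -> substrate=0 bound=4 product=0
t=4: arr=3 -> substrate=3 bound=4 product=0
t=5: arr=0 -> substrate=2 bound=4 product=1
t=6: arr=0 -> substrate=1 bound=4 product=2
t=7: arr=1 -> substrate=0 bound=4 product=4
t=8: arr=3 -> substrate=3 bound=4 product=4
t=9: arr=2 -> substrate=4 bound=4 product=5
t=10: arr=0 -> substrate=3 bound=4 product=6
t=11: arr=3 -> substrate=4 bound=4 product=8
t=12: arr=0 -> substrate=4 bound=4 product=8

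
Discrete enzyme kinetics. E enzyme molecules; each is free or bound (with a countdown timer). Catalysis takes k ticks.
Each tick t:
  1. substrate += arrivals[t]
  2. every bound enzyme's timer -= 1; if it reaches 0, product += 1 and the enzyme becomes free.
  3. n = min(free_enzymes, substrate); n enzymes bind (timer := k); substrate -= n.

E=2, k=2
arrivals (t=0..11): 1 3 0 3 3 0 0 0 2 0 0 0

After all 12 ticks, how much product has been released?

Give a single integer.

t=0: arr=1 -> substrate=0 bound=1 product=0
t=1: arr=3 -> substrate=2 bound=2 product=0
t=2: arr=0 -> substrate=1 bound=2 product=1
t=3: arr=3 -> substrate=3 bound=2 product=2
t=4: arr=3 -> substrate=5 bound=2 product=3
t=5: arr=0 -> substrate=4 bound=2 product=4
t=6: arr=0 -> substrate=3 bound=2 product=5
t=7: arr=0 -> substrate=2 bound=2 product=6
t=8: arr=2 -> substrate=3 bound=2 product=7
t=9: arr=0 -> substrate=2 bound=2 product=8
t=10: arr=0 -> substrate=1 bound=2 product=9
t=11: arr=0 -> substrate=0 bound=2 product=10

Answer: 10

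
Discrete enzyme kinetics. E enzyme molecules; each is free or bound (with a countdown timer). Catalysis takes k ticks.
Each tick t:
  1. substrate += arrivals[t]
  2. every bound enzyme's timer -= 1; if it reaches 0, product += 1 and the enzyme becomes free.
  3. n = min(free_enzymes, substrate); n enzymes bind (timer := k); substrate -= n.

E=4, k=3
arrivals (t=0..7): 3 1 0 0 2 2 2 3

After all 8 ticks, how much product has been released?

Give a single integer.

Answer: 6

Derivation:
t=0: arr=3 -> substrate=0 bound=3 product=0
t=1: arr=1 -> substrate=0 bound=4 product=0
t=2: arr=0 -> substrate=0 bound=4 product=0
t=3: arr=0 -> substrate=0 bound=1 product=3
t=4: arr=2 -> substrate=0 bound=2 product=4
t=5: arr=2 -> substrate=0 bound=4 product=4
t=6: arr=2 -> substrate=2 bound=4 product=4
t=7: arr=3 -> substrate=3 bound=4 product=6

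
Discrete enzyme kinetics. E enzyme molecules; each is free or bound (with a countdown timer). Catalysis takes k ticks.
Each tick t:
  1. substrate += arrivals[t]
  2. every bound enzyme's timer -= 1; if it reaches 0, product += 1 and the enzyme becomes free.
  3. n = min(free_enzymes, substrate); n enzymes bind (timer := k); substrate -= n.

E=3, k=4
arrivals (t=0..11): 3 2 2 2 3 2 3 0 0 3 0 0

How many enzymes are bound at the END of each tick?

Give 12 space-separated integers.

t=0: arr=3 -> substrate=0 bound=3 product=0
t=1: arr=2 -> substrate=2 bound=3 product=0
t=2: arr=2 -> substrate=4 bound=3 product=0
t=3: arr=2 -> substrate=6 bound=3 product=0
t=4: arr=3 -> substrate=6 bound=3 product=3
t=5: arr=2 -> substrate=8 bound=3 product=3
t=6: arr=3 -> substrate=11 bound=3 product=3
t=7: arr=0 -> substrate=11 bound=3 product=3
t=8: arr=0 -> substrate=8 bound=3 product=6
t=9: arr=3 -> substrate=11 bound=3 product=6
t=10: arr=0 -> substrate=11 bound=3 product=6
t=11: arr=0 -> substrate=11 bound=3 product=6

Answer: 3 3 3 3 3 3 3 3 3 3 3 3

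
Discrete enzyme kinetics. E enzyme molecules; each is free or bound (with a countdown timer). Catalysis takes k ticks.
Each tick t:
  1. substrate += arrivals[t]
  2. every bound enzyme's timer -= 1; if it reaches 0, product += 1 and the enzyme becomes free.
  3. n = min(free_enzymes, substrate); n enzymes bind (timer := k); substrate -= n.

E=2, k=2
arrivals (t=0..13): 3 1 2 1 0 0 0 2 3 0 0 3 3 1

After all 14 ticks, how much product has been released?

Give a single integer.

Answer: 12

Derivation:
t=0: arr=3 -> substrate=1 bound=2 product=0
t=1: arr=1 -> substrate=2 bound=2 product=0
t=2: arr=2 -> substrate=2 bound=2 product=2
t=3: arr=1 -> substrate=3 bound=2 product=2
t=4: arr=0 -> substrate=1 bound=2 product=4
t=5: arr=0 -> substrate=1 bound=2 product=4
t=6: arr=0 -> substrate=0 bound=1 product=6
t=7: arr=2 -> substrate=1 bound=2 product=6
t=8: arr=3 -> substrate=3 bound=2 product=7
t=9: arr=0 -> substrate=2 bound=2 product=8
t=10: arr=0 -> substrate=1 bound=2 product=9
t=11: arr=3 -> substrate=3 bound=2 product=10
t=12: arr=3 -> substrate=5 bound=2 product=11
t=13: arr=1 -> substrate=5 bound=2 product=12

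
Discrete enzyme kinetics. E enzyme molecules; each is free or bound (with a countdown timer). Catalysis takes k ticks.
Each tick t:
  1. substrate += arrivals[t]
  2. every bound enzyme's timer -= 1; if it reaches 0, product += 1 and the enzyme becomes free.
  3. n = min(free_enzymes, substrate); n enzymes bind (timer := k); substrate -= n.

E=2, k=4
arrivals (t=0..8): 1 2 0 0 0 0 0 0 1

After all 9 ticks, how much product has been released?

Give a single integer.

Answer: 3

Derivation:
t=0: arr=1 -> substrate=0 bound=1 product=0
t=1: arr=2 -> substrate=1 bound=2 product=0
t=2: arr=0 -> substrate=1 bound=2 product=0
t=3: arr=0 -> substrate=1 bound=2 product=0
t=4: arr=0 -> substrate=0 bound=2 product=1
t=5: arr=0 -> substrate=0 bound=1 product=2
t=6: arr=0 -> substrate=0 bound=1 product=2
t=7: arr=0 -> substrate=0 bound=1 product=2
t=8: arr=1 -> substrate=0 bound=1 product=3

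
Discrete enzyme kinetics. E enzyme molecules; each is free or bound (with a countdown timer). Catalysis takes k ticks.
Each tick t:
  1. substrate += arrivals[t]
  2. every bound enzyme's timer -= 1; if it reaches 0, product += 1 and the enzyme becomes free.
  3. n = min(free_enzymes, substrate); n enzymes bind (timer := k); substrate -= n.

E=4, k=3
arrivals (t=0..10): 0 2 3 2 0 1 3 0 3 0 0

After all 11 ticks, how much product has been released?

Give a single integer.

Answer: 10

Derivation:
t=0: arr=0 -> substrate=0 bound=0 product=0
t=1: arr=2 -> substrate=0 bound=2 product=0
t=2: arr=3 -> substrate=1 bound=4 product=0
t=3: arr=2 -> substrate=3 bound=4 product=0
t=4: arr=0 -> substrate=1 bound=4 product=2
t=5: arr=1 -> substrate=0 bound=4 product=4
t=6: arr=3 -> substrate=3 bound=4 product=4
t=7: arr=0 -> substrate=1 bound=4 product=6
t=8: arr=3 -> substrate=2 bound=4 product=8
t=9: arr=0 -> substrate=2 bound=4 product=8
t=10: arr=0 -> substrate=0 bound=4 product=10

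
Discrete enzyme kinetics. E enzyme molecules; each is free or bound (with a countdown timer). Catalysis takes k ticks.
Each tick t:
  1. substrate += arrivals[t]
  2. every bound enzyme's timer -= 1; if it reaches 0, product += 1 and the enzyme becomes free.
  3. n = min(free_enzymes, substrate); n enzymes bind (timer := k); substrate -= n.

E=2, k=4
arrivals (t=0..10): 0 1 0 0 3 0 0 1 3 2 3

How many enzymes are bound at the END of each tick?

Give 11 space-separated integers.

t=0: arr=0 -> substrate=0 bound=0 product=0
t=1: arr=1 -> substrate=0 bound=1 product=0
t=2: arr=0 -> substrate=0 bound=1 product=0
t=3: arr=0 -> substrate=0 bound=1 product=0
t=4: arr=3 -> substrate=2 bound=2 product=0
t=5: arr=0 -> substrate=1 bound=2 product=1
t=6: arr=0 -> substrate=1 bound=2 product=1
t=7: arr=1 -> substrate=2 bound=2 product=1
t=8: arr=3 -> substrate=4 bound=2 product=2
t=9: arr=2 -> substrate=5 bound=2 product=3
t=10: arr=3 -> substrate=8 bound=2 product=3

Answer: 0 1 1 1 2 2 2 2 2 2 2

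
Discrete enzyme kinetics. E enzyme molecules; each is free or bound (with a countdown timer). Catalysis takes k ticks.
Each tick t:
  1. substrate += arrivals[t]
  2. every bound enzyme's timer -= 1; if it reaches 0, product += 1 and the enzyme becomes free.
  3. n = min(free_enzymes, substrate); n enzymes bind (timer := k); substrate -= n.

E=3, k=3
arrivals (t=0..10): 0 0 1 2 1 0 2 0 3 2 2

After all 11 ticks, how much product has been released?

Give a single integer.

Answer: 6

Derivation:
t=0: arr=0 -> substrate=0 bound=0 product=0
t=1: arr=0 -> substrate=0 bound=0 product=0
t=2: arr=1 -> substrate=0 bound=1 product=0
t=3: arr=2 -> substrate=0 bound=3 product=0
t=4: arr=1 -> substrate=1 bound=3 product=0
t=5: arr=0 -> substrate=0 bound=3 product=1
t=6: arr=2 -> substrate=0 bound=3 product=3
t=7: arr=0 -> substrate=0 bound=3 product=3
t=8: arr=3 -> substrate=2 bound=3 product=4
t=9: arr=2 -> substrate=2 bound=3 product=6
t=10: arr=2 -> substrate=4 bound=3 product=6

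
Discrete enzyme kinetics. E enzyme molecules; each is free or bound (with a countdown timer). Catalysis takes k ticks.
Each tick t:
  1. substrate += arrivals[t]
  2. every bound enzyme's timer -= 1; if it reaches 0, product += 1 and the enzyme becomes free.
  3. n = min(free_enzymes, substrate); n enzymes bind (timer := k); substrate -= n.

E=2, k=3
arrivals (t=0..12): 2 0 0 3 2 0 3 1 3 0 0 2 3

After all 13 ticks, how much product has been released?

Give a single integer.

t=0: arr=2 -> substrate=0 bound=2 product=0
t=1: arr=0 -> substrate=0 bound=2 product=0
t=2: arr=0 -> substrate=0 bound=2 product=0
t=3: arr=3 -> substrate=1 bound=2 product=2
t=4: arr=2 -> substrate=3 bound=2 product=2
t=5: arr=0 -> substrate=3 bound=2 product=2
t=6: arr=3 -> substrate=4 bound=2 product=4
t=7: arr=1 -> substrate=5 bound=2 product=4
t=8: arr=3 -> substrate=8 bound=2 product=4
t=9: arr=0 -> substrate=6 bound=2 product=6
t=10: arr=0 -> substrate=6 bound=2 product=6
t=11: arr=2 -> substrate=8 bound=2 product=6
t=12: arr=3 -> substrate=9 bound=2 product=8

Answer: 8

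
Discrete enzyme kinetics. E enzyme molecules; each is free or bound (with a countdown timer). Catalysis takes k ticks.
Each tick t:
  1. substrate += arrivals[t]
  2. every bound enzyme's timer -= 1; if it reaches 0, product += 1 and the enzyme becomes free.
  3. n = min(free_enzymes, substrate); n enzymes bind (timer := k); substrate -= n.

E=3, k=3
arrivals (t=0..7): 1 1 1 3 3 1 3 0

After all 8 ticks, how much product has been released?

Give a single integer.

t=0: arr=1 -> substrate=0 bound=1 product=0
t=1: arr=1 -> substrate=0 bound=2 product=0
t=2: arr=1 -> substrate=0 bound=3 product=0
t=3: arr=3 -> substrate=2 bound=3 product=1
t=4: arr=3 -> substrate=4 bound=3 product=2
t=5: arr=1 -> substrate=4 bound=3 product=3
t=6: arr=3 -> substrate=6 bound=3 product=4
t=7: arr=0 -> substrate=5 bound=3 product=5

Answer: 5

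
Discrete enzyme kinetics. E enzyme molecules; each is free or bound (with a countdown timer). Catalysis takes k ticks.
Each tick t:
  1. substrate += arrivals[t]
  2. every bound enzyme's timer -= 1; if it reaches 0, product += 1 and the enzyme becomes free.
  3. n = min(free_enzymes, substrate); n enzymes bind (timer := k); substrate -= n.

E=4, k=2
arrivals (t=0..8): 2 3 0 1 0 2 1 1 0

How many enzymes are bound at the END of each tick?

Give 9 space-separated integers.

Answer: 2 4 3 2 1 2 3 2 1

Derivation:
t=0: arr=2 -> substrate=0 bound=2 product=0
t=1: arr=3 -> substrate=1 bound=4 product=0
t=2: arr=0 -> substrate=0 bound=3 product=2
t=3: arr=1 -> substrate=0 bound=2 product=4
t=4: arr=0 -> substrate=0 bound=1 product=5
t=5: arr=2 -> substrate=0 bound=2 product=6
t=6: arr=1 -> substrate=0 bound=3 product=6
t=7: arr=1 -> substrate=0 bound=2 product=8
t=8: arr=0 -> substrate=0 bound=1 product=9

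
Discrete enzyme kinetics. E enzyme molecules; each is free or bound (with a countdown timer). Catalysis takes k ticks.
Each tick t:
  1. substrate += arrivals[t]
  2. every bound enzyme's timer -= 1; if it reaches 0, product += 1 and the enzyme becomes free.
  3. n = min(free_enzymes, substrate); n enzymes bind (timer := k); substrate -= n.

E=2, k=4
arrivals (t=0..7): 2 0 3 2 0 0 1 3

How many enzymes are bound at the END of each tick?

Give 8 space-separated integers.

Answer: 2 2 2 2 2 2 2 2

Derivation:
t=0: arr=2 -> substrate=0 bound=2 product=0
t=1: arr=0 -> substrate=0 bound=2 product=0
t=2: arr=3 -> substrate=3 bound=2 product=0
t=3: arr=2 -> substrate=5 bound=2 product=0
t=4: arr=0 -> substrate=3 bound=2 product=2
t=5: arr=0 -> substrate=3 bound=2 product=2
t=6: arr=1 -> substrate=4 bound=2 product=2
t=7: arr=3 -> substrate=7 bound=2 product=2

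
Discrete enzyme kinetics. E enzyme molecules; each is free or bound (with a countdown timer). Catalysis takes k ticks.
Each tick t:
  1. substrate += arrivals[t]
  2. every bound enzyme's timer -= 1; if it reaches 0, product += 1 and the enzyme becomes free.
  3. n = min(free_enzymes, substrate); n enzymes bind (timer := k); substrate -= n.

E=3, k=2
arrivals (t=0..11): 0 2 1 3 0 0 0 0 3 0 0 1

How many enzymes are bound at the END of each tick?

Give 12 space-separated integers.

t=0: arr=0 -> substrate=0 bound=0 product=0
t=1: arr=2 -> substrate=0 bound=2 product=0
t=2: arr=1 -> substrate=0 bound=3 product=0
t=3: arr=3 -> substrate=1 bound=3 product=2
t=4: arr=0 -> substrate=0 bound=3 product=3
t=5: arr=0 -> substrate=0 bound=1 product=5
t=6: arr=0 -> substrate=0 bound=0 product=6
t=7: arr=0 -> substrate=0 bound=0 product=6
t=8: arr=3 -> substrate=0 bound=3 product=6
t=9: arr=0 -> substrate=0 bound=3 product=6
t=10: arr=0 -> substrate=0 bound=0 product=9
t=11: arr=1 -> substrate=0 bound=1 product=9

Answer: 0 2 3 3 3 1 0 0 3 3 0 1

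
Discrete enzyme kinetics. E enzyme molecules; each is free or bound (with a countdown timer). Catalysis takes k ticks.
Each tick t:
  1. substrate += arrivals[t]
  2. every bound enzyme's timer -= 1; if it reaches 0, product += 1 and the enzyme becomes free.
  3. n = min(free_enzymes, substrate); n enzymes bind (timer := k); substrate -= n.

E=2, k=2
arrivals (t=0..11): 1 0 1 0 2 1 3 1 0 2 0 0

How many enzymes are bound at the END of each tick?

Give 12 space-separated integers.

t=0: arr=1 -> substrate=0 bound=1 product=0
t=1: arr=0 -> substrate=0 bound=1 product=0
t=2: arr=1 -> substrate=0 bound=1 product=1
t=3: arr=0 -> substrate=0 bound=1 product=1
t=4: arr=2 -> substrate=0 bound=2 product=2
t=5: arr=1 -> substrate=1 bound=2 product=2
t=6: arr=3 -> substrate=2 bound=2 product=4
t=7: arr=1 -> substrate=3 bound=2 product=4
t=8: arr=0 -> substrate=1 bound=2 product=6
t=9: arr=2 -> substrate=3 bound=2 product=6
t=10: arr=0 -> substrate=1 bound=2 product=8
t=11: arr=0 -> substrate=1 bound=2 product=8

Answer: 1 1 1 1 2 2 2 2 2 2 2 2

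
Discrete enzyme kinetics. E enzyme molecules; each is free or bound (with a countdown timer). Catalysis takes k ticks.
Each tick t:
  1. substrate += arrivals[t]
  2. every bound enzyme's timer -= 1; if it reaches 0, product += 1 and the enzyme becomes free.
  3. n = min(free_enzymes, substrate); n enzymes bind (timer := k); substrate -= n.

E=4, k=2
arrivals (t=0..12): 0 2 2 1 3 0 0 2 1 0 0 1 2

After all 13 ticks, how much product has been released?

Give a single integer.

Answer: 11

Derivation:
t=0: arr=0 -> substrate=0 bound=0 product=0
t=1: arr=2 -> substrate=0 bound=2 product=0
t=2: arr=2 -> substrate=0 bound=4 product=0
t=3: arr=1 -> substrate=0 bound=3 product=2
t=4: arr=3 -> substrate=0 bound=4 product=4
t=5: arr=0 -> substrate=0 bound=3 product=5
t=6: arr=0 -> substrate=0 bound=0 product=8
t=7: arr=2 -> substrate=0 bound=2 product=8
t=8: arr=1 -> substrate=0 bound=3 product=8
t=9: arr=0 -> substrate=0 bound=1 product=10
t=10: arr=0 -> substrate=0 bound=0 product=11
t=11: arr=1 -> substrate=0 bound=1 product=11
t=12: arr=2 -> substrate=0 bound=3 product=11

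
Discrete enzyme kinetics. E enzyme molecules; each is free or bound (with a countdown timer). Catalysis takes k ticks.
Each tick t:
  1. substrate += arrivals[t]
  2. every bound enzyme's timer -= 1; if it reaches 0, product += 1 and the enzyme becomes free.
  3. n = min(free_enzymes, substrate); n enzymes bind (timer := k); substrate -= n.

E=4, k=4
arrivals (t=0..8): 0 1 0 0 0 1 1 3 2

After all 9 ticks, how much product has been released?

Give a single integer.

t=0: arr=0 -> substrate=0 bound=0 product=0
t=1: arr=1 -> substrate=0 bound=1 product=0
t=2: arr=0 -> substrate=0 bound=1 product=0
t=3: arr=0 -> substrate=0 bound=1 product=0
t=4: arr=0 -> substrate=0 bound=1 product=0
t=5: arr=1 -> substrate=0 bound=1 product=1
t=6: arr=1 -> substrate=0 bound=2 product=1
t=7: arr=3 -> substrate=1 bound=4 product=1
t=8: arr=2 -> substrate=3 bound=4 product=1

Answer: 1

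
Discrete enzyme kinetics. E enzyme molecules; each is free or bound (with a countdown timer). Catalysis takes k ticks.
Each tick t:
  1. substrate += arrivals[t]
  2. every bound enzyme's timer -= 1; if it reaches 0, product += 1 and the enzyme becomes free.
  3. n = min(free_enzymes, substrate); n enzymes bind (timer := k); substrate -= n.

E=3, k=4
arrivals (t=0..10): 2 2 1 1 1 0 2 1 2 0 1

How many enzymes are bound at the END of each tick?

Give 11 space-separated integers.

Answer: 2 3 3 3 3 3 3 3 3 3 3

Derivation:
t=0: arr=2 -> substrate=0 bound=2 product=0
t=1: arr=2 -> substrate=1 bound=3 product=0
t=2: arr=1 -> substrate=2 bound=3 product=0
t=3: arr=1 -> substrate=3 bound=3 product=0
t=4: arr=1 -> substrate=2 bound=3 product=2
t=5: arr=0 -> substrate=1 bound=3 product=3
t=6: arr=2 -> substrate=3 bound=3 product=3
t=7: arr=1 -> substrate=4 bound=3 product=3
t=8: arr=2 -> substrate=4 bound=3 product=5
t=9: arr=0 -> substrate=3 bound=3 product=6
t=10: arr=1 -> substrate=4 bound=3 product=6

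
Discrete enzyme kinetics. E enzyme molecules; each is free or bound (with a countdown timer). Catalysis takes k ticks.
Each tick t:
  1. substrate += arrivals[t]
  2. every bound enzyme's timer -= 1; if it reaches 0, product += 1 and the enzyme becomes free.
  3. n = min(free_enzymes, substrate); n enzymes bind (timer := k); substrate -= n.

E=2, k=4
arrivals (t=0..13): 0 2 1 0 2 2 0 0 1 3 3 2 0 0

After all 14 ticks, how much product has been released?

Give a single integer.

Answer: 6

Derivation:
t=0: arr=0 -> substrate=0 bound=0 product=0
t=1: arr=2 -> substrate=0 bound=2 product=0
t=2: arr=1 -> substrate=1 bound=2 product=0
t=3: arr=0 -> substrate=1 bound=2 product=0
t=4: arr=2 -> substrate=3 bound=2 product=0
t=5: arr=2 -> substrate=3 bound=2 product=2
t=6: arr=0 -> substrate=3 bound=2 product=2
t=7: arr=0 -> substrate=3 bound=2 product=2
t=8: arr=1 -> substrate=4 bound=2 product=2
t=9: arr=3 -> substrate=5 bound=2 product=4
t=10: arr=3 -> substrate=8 bound=2 product=4
t=11: arr=2 -> substrate=10 bound=2 product=4
t=12: arr=0 -> substrate=10 bound=2 product=4
t=13: arr=0 -> substrate=8 bound=2 product=6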